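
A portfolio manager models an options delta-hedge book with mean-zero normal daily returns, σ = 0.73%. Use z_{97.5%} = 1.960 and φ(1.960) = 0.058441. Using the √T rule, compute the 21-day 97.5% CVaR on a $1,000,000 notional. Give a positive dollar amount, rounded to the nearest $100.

σ_{21d} = 0.73% × √21 = 3.345%.
ES multiplier = φ(z)/(1−α) = 0.058441/0.025 = 2.338.
ES = 3.345% × 2.338 = 7.821%; on $1,000,000: $78,210.

$78,200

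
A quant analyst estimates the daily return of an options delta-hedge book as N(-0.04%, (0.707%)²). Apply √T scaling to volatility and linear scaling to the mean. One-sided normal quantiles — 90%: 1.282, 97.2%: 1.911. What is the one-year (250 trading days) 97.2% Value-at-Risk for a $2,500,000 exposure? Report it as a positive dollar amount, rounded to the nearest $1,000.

$784,000

σ_{250d} = 0.707% × √250 = 11.179%; μ_{250d} = 250 × -0.04% = -10.000%.
VaR = −(-10.000%) + 1.911 × 11.179% = 31.363%.
On $2,500,000: 0.31363 × $2,500,000 = $784,075.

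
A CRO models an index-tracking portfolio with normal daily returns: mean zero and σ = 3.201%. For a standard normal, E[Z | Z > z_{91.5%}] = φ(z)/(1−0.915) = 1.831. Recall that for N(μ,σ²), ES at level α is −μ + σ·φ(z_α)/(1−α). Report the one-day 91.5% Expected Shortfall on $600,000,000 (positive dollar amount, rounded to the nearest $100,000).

ES = 3.201% × 1.831 = 5.861%.
On $600,000,000: 0.05861 × $600,000,000 = $35,166,000.

$35,200,000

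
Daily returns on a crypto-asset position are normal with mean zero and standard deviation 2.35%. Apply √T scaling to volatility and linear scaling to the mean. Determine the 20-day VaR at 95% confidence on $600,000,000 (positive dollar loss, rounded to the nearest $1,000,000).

At 95%, z = 1.645.
σ_{20d} = 2.35% × √20 = 10.510%.
VaR = 1.645 × 10.510% = 17.289%.
On $600,000,000: 0.17289 × $600,000,000 = $103,734,000.

$104,000,000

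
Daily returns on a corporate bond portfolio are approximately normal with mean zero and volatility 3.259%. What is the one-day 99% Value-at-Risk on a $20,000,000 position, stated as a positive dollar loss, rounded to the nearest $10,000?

At 99% one-sided, z = 2.326.
VaR = z·σ = 2.326 × 3.259% = 7.580%.
On $20,000,000: 0.07580 × $20,000,000 = $1,516,000.

$1,520,000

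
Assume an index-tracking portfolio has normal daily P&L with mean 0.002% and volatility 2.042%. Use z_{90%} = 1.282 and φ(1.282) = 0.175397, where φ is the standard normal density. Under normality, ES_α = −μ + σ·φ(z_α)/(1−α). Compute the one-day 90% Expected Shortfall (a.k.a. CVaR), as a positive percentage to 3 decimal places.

Tail multiplier: φ(z)/(1−α) = 0.175397 / 0.1 = 1.754.
ES = −(0.002%) + 2.042% × 1.754 = 3.580%.

3.580%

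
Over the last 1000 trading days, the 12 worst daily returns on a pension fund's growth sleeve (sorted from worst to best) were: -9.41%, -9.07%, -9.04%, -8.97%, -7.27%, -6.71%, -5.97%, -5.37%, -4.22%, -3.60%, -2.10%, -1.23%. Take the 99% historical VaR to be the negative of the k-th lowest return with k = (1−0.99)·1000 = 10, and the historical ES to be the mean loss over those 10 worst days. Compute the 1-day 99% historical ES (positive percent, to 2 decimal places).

The 10 worst returns sum to -69.63%.
ES = −(-69.63%) / 10 = 6.963% ≈ 6.96%.

6.96%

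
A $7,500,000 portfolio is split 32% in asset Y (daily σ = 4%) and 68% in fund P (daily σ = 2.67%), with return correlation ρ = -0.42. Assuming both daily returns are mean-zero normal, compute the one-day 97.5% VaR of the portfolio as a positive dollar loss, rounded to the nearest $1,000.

$254,000

σ_p² = 0.32²·4² + 0.68²·2.67² + 2·-0.42·0.32·0.68·4·2.67 = 2.9827 (%²).
σ_p = √2.9827 = 1.727%.
At 97.5%, z = 1.960.
VaR = 1.960 × 1.727% = 3.385%; on $7,500,000 that is $253,875.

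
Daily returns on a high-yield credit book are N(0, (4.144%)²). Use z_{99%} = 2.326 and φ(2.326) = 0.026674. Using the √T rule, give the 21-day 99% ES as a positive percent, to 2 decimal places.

50.65%

σ_{21d} = 4.144% × √21 = 18.990%.
ES multiplier = φ(z)/(1−α) = 0.026674/0.01 = 2.667.
ES = 18.990% × 2.667 = 50.646%.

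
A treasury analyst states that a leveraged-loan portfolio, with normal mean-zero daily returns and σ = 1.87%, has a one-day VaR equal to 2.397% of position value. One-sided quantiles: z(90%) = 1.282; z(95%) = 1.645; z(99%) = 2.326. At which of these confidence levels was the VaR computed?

90%

Implied z = VaR/σ = 2.397 / 1.87 = 1.282.
This matches z(90%) = 1.282.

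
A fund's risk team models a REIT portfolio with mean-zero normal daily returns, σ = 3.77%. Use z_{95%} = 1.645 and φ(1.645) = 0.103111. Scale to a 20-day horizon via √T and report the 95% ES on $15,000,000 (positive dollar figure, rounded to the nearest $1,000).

σ_{20d} = 3.77% × √20 = 16.860%.
ES multiplier = φ(z)/(1−α) = 0.103111/0.05 = 2.062.
ES = 16.860% × 2.062 = 34.765%; on $15,000,000: $5,214,750.

$5,215,000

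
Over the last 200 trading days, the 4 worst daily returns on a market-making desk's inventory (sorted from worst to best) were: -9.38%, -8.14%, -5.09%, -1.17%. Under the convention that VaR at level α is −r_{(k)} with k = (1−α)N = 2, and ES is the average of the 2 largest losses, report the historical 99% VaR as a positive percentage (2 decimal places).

8.14%

k = 2; the 2nd lowest return is -8.14%, so VaR = 8.14%.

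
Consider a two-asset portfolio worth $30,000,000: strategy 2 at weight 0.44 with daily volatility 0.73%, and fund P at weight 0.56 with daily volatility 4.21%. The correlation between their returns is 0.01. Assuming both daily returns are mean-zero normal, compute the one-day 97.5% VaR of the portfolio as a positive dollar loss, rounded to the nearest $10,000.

$1,400,000

σ_p² = 0.44²·0.73² + 0.56²·4.21² + 2·0.01·0.44·0.56·0.73·4.21 = 5.6766 (%²).
σ_p = √5.6766 = 2.383%.
At 97.5%, z = 1.960.
VaR = 1.960 × 2.383% = 4.671%; on $30,000,000 that is $1,401,300.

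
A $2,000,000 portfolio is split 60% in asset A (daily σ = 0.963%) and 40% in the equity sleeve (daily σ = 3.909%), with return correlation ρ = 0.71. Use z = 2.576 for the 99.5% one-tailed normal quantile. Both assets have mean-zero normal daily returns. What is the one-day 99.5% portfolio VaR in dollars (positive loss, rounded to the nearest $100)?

σ_p² = 0.6²·0.963² + 0.4²·3.909² + 2·0.71·0.6·0.4·0.963·3.909 = 4.0616 (%²).
σ_p = √4.0616 = 2.015%.
VaR = 2.576 × 2.015% = 5.191%; on $2,000,000 that is $103,820.

$103,800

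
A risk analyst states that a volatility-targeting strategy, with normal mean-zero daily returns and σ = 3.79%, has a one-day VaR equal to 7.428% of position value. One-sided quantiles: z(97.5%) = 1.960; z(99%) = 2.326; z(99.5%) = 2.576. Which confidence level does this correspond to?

97.5%

Implied z = VaR/σ = 7.428 / 3.79 = 1.960.
This matches z(97.5%) = 1.960.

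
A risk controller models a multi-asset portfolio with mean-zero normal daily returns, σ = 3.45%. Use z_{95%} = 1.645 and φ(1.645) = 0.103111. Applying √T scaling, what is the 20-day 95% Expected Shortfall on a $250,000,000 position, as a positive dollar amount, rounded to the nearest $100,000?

σ_{20d} = 3.45% × √20 = 15.429%.
ES multiplier = φ(z)/(1−α) = 0.103111/0.05 = 2.062.
ES = 15.429% × 2.062 = 31.815%; on $250,000,000: $79,537,500.

$79,500,000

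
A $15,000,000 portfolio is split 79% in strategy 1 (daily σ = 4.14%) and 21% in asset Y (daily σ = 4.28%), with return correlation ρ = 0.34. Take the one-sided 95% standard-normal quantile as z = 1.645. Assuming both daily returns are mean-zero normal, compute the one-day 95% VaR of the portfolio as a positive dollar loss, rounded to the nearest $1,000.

$907,000

σ_p² = 0.79²·4.14² + 0.21²·4.28² + 2·0.34·0.79·0.21·4.14·4.28 = 13.5036 (%²).
σ_p = √13.5036 = 3.675%.
VaR = 1.645 × 3.675% = 6.045%; on $15,000,000 that is $906,750.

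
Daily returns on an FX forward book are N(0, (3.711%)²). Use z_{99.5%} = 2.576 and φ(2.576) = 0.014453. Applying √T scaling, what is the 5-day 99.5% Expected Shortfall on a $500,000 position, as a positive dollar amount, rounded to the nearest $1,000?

$120,000

σ_{5d} = 3.711% × √5 = 8.298%.
ES multiplier = φ(z)/(1−α) = 0.014453/0.005 = 2.891.
ES = 8.298% × 2.891 = 23.990%; on $500,000: $119,950.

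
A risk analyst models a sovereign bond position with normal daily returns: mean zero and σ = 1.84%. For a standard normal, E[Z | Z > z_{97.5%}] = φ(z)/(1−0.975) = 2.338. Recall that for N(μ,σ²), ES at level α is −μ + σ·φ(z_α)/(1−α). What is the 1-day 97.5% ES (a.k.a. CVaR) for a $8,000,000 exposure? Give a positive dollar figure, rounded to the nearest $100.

ES = 1.84% × 2.338 = 4.302%.
On $8,000,000: 0.04302 × $8,000,000 = $344,160.

$344,200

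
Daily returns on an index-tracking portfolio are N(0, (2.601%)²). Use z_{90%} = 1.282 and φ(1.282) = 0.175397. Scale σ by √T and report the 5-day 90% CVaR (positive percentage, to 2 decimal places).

10.20%

σ_{5d} = 2.601% × √5 = 5.816%.
ES multiplier = φ(z)/(1−α) = 0.175397/0.1 = 1.754.
ES = 5.816% × 1.754 = 10.201%.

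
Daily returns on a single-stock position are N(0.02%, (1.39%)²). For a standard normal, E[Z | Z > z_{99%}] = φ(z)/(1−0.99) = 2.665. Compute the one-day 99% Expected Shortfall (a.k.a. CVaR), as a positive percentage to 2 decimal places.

3.68%

ES = −(0.02%) + 1.39% × 2.665 = 3.684%.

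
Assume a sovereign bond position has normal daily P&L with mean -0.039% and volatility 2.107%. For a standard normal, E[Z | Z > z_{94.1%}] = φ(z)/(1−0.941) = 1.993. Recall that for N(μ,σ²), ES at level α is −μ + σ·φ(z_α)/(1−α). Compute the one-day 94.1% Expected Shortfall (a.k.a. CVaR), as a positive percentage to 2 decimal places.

4.24%

ES = −(-0.039%) + 2.107% × 1.993 = 4.238%.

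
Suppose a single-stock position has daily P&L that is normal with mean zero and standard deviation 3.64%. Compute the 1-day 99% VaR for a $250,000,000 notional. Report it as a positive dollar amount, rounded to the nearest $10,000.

At 99% one-sided, z = 2.326.
VaR = z·σ = 2.326 × 3.64% = 8.467%.
On $250,000,000: 0.08467 × $250,000,000 = $21,167,500.

$21,170,000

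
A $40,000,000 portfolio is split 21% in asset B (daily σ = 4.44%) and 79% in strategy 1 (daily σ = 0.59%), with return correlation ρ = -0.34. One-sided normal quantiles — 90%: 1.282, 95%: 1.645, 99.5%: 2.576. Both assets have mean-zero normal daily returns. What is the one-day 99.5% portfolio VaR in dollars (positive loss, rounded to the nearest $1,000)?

$916,000

σ_p² = 0.21²·4.44² + 0.79²·0.59² + 2·-0.34·0.21·0.79·4.44·0.59 = 0.7911 (%²).
σ_p = √0.7911 = 0.889%.
VaR = 2.576 × 0.889% = 2.290%; on $40,000,000 that is $916,000.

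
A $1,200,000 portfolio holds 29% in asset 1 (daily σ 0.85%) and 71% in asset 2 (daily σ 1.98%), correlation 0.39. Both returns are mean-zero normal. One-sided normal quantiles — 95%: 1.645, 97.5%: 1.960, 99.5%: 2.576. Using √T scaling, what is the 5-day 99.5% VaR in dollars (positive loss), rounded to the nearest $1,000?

σ_p = √(0.29²·0.85² + 0.71²·1.98² + 2·0.39·0.29·0.71·0.85·1.98) = 1.519%.
σ_{5d} = 1.519% × √5 = 3.397%.
VaR = 2.576 × 3.397% = 8.751%; on $1,200,000 that is $105,012.

$105,000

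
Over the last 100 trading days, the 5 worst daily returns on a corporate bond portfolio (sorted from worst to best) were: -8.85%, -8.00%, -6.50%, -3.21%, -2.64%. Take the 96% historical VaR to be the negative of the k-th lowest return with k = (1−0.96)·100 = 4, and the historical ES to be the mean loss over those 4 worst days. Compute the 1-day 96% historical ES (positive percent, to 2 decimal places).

The 4 worst returns sum to -26.56%.
ES = −(-26.56%) / 4 = 6.64%.

6.64%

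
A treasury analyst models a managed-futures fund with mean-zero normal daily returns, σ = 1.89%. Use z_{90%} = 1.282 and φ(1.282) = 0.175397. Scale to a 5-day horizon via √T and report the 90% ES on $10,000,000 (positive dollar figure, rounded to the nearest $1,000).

$741,000

σ_{5d} = 1.89% × √5 = 4.226%.
ES multiplier = φ(z)/(1−α) = 0.175397/0.1 = 1.754.
ES = 4.226% × 1.754 = 7.412%; on $10,000,000: $741,200.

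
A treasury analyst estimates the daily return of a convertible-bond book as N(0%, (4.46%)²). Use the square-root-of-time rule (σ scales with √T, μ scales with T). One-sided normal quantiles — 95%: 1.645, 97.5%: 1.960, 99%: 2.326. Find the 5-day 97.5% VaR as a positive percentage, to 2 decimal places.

σ_{5d} = 4.46% × √5 = 9.973%.
VaR = 1.960 × 9.973% = 19.547%.

19.55%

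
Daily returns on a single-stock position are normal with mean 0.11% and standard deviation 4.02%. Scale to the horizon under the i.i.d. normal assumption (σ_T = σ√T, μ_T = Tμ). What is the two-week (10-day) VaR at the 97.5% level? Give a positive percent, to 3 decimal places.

23.816%

At 97.5%, z = 1.960.
σ_{10d} = 4.02% × √10 = 12.712%; μ_{10d} = 10 × 0.11% = 1.100%.
VaR = −(1.100%) + 1.960 × 12.712% = 23.816%.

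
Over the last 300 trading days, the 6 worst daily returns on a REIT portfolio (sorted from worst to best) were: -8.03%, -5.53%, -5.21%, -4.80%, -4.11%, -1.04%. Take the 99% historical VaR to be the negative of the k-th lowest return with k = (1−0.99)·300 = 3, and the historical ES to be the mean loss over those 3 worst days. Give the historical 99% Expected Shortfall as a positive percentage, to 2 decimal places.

The 3 worst returns sum to -18.77%.
ES = −(-18.77%) / 3 = 6.2566…% ≈ 6.26%.

6.26%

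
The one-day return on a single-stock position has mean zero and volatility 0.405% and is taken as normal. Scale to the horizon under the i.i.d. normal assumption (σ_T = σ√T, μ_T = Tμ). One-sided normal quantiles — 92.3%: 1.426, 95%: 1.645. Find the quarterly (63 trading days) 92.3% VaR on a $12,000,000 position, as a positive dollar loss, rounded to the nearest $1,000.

$550,000

σ_{63d} = 0.405% × √63 = 3.215%.
VaR = 1.426 × 3.215% = 4.585%.
On $12,000,000: 0.04585 × $12,000,000 = $550,200.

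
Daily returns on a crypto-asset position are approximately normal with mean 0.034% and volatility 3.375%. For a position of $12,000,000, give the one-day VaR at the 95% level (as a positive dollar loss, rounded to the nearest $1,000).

At 95% one-sided, z = 1.645.
VaR = −μ + z·σ = −(0.034%) + 1.645 × 3.375% = 5.518%.
On $12,000,000: 0.05518 × $12,000,000 = $662,160.

$662,000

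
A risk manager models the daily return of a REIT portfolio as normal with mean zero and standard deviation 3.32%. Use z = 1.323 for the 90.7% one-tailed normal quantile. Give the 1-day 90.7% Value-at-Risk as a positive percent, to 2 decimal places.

VaR = z·σ = 1.323 × 3.32% = 4.392%.

4.39%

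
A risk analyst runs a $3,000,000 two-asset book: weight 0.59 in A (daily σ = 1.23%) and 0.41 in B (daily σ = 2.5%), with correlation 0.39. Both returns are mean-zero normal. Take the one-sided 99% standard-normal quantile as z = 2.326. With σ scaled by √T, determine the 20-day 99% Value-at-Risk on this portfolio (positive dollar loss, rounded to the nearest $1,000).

σ_p = √(0.59²·1.23² + 0.41²·2.5² + 2·0.39·0.59·0.41·1.23·2.5) = 1.469%.
σ_{20d} = 1.469% × √20 = 6.570%.
VaR = 2.326 × 6.570% = 15.282%; on $3,000,000 that is $458,460.

$458,000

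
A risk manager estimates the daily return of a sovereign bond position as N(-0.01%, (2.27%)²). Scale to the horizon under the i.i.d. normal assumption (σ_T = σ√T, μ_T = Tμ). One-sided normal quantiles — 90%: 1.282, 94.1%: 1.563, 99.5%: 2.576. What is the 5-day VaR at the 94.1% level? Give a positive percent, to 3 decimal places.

7.984%

σ_{5d} = 2.27% × √5 = 5.076%; μ_{5d} = 5 × -0.01% = -0.050%.
VaR = −(-0.050%) + 1.563 × 5.076% = 7.984%.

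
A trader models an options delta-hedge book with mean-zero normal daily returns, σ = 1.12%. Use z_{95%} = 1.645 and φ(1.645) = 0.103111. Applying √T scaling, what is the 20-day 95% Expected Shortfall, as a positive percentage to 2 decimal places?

σ_{20d} = 1.12% × √20 = 5.009%.
ES multiplier = φ(z)/(1−α) = 0.103111/0.05 = 2.062.
ES = 5.009% × 2.062 = 10.329%.

10.33%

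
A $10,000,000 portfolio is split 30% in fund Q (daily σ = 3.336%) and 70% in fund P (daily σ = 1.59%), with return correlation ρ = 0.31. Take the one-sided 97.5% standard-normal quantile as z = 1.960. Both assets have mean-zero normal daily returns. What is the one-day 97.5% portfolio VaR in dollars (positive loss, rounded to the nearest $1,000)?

σ_p² = 0.3²·3.336² + 0.7²·1.59² + 2·0.31·0.3·0.7·3.336·1.59 = 2.9310 (%²).
σ_p = √2.9310 = 1.712%.
VaR = 1.960 × 1.712% = 3.356%; on $10,000,000 that is $335,600.

$336,000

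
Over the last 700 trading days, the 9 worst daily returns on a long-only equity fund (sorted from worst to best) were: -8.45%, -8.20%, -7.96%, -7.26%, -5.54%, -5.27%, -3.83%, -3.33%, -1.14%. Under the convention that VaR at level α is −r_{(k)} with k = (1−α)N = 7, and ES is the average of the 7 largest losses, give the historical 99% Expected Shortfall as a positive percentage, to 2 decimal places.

6.64%

The 7 worst returns sum to -46.51%.
ES = −(-46.51%) / 7 = 6.6442…% ≈ 6.64%.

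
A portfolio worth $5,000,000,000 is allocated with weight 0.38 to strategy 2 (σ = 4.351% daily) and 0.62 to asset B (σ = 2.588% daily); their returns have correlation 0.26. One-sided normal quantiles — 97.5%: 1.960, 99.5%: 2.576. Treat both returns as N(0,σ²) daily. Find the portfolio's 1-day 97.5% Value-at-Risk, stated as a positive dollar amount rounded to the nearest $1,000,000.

σ_p² = 0.38²·4.351² + 0.62²·2.588² + 2·0.26·0.38·0.62·4.351·2.588 = 6.6878 (%²).
σ_p = √6.6878 = 2.586%.
VaR = 1.960 × 2.586% = 5.069%; on $5,000,000,000 that is $253,450,000.

$253,000,000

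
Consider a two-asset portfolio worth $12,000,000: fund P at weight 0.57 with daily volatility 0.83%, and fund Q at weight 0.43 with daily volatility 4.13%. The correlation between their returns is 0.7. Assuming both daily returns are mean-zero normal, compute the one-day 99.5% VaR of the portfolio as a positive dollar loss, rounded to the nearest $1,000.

σ_p² = 0.57²·0.83² + 0.43²·4.13² + 2·0.7·0.57·0.43·0.83·4.13 = 4.5539 (%²).
σ_p = √4.5539 = 2.134%.
At 99.5%, z = 2.576.
VaR = 2.576 × 2.134% = 5.497%; on $12,000,000 that is $659,640.

$660,000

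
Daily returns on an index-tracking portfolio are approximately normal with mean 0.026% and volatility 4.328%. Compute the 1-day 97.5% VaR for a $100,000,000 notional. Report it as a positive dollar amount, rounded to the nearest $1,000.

At 97.5% one-sided, z = 1.960.
VaR = −μ + z·σ = −(0.026%) + 1.960 × 4.328% = 8.457%.
On $100,000,000: 0.08457 × $100,000,000 = $8,457,000.

$8,457,000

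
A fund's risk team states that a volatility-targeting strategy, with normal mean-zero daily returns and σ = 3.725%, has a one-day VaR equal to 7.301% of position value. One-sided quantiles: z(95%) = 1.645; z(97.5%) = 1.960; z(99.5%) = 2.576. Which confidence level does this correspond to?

Implied z = VaR/σ = 7.301 / 3.725 = 1.960.
This matches z(97.5%) = 1.960.

97.5%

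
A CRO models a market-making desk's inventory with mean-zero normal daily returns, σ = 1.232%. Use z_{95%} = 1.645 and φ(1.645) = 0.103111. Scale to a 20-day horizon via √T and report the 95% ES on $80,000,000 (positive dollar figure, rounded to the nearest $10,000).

$9,090,000

σ_{20d} = 1.232% × √20 = 5.510%.
ES multiplier = φ(z)/(1−α) = 0.103111/0.05 = 2.062.
ES = 5.510% × 2.062 = 11.362%; on $80,000,000: $9,089,600.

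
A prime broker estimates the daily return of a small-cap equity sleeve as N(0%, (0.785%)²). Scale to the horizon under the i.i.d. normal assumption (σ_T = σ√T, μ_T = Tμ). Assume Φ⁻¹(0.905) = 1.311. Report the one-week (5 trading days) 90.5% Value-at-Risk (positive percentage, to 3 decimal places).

2.301%

σ_{5d} = 0.785% × √5 = 1.755%.
VaR = 1.311 × 1.755% = 2.301%.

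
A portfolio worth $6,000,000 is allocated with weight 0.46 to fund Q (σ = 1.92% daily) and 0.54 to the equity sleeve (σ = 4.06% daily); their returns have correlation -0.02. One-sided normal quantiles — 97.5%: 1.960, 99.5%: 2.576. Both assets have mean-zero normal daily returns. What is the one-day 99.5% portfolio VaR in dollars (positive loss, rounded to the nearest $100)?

σ_p² = 0.46²·1.92² + 0.54²·4.06² + 2·-0.02·0.46·0.54·1.92·4.06 = 5.5092 (%²).
σ_p = √5.5092 = 2.347%.
VaR = 2.576 × 2.347% = 6.046%; on $6,000,000 that is $362,760.

$362,800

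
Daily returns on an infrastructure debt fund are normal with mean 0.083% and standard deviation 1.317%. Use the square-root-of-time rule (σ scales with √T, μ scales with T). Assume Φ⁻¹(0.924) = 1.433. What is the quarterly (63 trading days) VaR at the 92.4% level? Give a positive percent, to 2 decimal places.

σ_{63d} = 1.317% × √63 = 10.453%; μ_{63d} = 63 × 0.083% = 5.229%.
VaR = −(5.229%) + 1.433 × 10.453% = 9.750%.

9.75%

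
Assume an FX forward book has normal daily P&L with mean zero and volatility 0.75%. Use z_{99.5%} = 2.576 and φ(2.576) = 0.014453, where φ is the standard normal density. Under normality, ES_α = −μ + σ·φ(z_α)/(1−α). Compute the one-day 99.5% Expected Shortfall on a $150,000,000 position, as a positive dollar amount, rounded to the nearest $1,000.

Tail multiplier: φ(z)/(1−α) = 0.014453 / 0.005 = 2.891.
ES = 0.75% × 2.891 = 2.168%.
On $150,000,000: 0.02168 × $150,000,000 = $3,252,000.

$3,252,000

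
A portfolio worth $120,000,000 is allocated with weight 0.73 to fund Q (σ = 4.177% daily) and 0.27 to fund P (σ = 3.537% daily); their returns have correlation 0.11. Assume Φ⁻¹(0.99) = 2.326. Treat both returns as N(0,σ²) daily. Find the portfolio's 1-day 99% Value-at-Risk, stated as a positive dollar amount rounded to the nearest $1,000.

σ_p² = 0.73²·4.177² + 0.27²·3.537² + 2·0.11·0.73·0.27·4.177·3.537 = 10.8503 (%²).
σ_p = √10.8503 = 3.294%.
VaR = 2.326 × 3.294% = 7.662%; on $120,000,000 that is $9,194,400.

$9,194,000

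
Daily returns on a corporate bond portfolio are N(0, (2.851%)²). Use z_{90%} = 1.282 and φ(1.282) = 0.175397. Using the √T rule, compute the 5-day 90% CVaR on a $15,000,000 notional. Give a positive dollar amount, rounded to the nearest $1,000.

$1,677,000

σ_{5d} = 2.851% × √5 = 6.375%.
ES multiplier = φ(z)/(1−α) = 0.175397/0.1 = 1.754.
ES = 6.375% × 1.754 = 11.182%; on $15,000,000: $1,677,300.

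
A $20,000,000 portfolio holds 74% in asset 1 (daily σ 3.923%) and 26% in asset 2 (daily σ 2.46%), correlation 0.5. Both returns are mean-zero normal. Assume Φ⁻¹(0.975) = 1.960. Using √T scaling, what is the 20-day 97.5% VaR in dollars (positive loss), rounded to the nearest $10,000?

σ_p = √(0.74²·3.923² + 0.26²·2.46² + 2·0.5·0.74·0.26·3.923·2.46) = 3.270%.
σ_{20d} = 3.270% × √20 = 14.624%.
VaR = 1.960 × 14.624% = 28.663%; on $20,000,000 that is $5,732,600.

$5,730,000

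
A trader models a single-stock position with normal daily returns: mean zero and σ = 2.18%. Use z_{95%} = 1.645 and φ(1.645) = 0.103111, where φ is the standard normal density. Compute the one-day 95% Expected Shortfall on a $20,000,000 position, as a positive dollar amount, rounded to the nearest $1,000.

$899,000

Tail multiplier: φ(z)/(1−α) = 0.103111 / 0.05 = 2.062.
ES = 2.18% × 2.062 = 4.495%.
On $20,000,000: 0.04495 × $20,000,000 = $899,000.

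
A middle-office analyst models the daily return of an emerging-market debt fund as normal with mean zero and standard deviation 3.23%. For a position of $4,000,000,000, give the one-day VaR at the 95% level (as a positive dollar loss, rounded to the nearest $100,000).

At 95% one-sided, z = 1.645.
VaR = z·σ = 1.645 × 3.23% = 5.313%.
On $4,000,000,000: 0.05313 × $4,000,000,000 = $212,520,000.

$212,500,000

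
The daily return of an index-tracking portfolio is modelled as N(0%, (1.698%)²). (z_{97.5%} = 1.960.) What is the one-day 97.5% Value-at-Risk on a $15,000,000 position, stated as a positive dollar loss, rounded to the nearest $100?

VaR = z·σ = 1.960 × 1.698% = 3.328%.
On $15,000,000: 0.03328 × $15,000,000 = $499,200.

$499,200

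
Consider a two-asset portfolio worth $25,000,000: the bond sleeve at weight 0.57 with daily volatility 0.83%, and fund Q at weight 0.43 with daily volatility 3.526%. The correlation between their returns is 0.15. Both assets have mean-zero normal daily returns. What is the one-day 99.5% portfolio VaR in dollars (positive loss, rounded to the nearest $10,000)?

σ_p² = 0.57²·0.83² + 0.43²·3.526² + 2·0.15·0.57·0.43·0.83·3.526 = 2.7378 (%²).
σ_p = √2.7378 = 1.655%.
At 99.5%, z = 2.576.
VaR = 2.576 × 1.655% = 4.263%; on $25,000,000 that is $1,065,750.

$1,070,000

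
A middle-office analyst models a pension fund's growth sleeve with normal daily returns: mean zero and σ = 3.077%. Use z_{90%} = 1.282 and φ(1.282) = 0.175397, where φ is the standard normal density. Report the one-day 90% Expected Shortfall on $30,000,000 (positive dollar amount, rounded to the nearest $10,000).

$1,620,000

Tail multiplier: φ(z)/(1−α) = 0.175397 / 0.1 = 1.754.
ES = 3.077% × 1.754 = 5.397%.
On $30,000,000: 0.05397 × $30,000,000 = $1,619,100.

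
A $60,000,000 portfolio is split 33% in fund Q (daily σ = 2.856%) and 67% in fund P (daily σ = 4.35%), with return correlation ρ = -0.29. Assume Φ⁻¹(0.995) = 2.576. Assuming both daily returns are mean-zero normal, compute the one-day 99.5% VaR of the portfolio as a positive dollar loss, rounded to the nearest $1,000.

σ_p² = 0.33²·2.856² + 0.67²·4.35² + 2·-0.29·0.33·0.67·2.856·4.35 = 7.7894 (%²).
σ_p = √7.7894 = 2.791%.
VaR = 2.576 × 2.791% = 7.190%; on $60,000,000 that is $4,314,000.

$4,314,000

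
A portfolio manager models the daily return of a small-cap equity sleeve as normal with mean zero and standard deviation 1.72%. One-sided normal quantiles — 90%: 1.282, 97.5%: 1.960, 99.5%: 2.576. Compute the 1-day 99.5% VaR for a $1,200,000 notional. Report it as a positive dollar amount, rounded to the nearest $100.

VaR = z·σ = 2.576 × 1.72% = 4.431%.
On $1,200,000: 0.04431 × $1,200,000 = $53,172.

$53,200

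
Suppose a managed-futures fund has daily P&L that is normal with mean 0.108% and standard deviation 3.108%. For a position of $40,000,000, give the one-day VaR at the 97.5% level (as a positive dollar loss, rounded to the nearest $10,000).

At 97.5% one-sided, z = 1.960.
VaR = −μ + z·σ = −(0.108%) + 1.960 × 3.108% = 5.984%.
On $40,000,000: 0.05984 × $40,000,000 = $2,393,600.

$2,390,000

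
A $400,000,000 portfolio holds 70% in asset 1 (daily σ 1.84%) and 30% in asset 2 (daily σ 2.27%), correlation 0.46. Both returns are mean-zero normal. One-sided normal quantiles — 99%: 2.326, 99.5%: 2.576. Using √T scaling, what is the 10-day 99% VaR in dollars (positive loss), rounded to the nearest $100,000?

σ_p = √(0.7²·1.84² + 0.3²·2.27² + 2·0.46·0.7·0.3·1.84·2.27) = 1.712%.
σ_{10d} = 1.712% × √10 = 5.414%.
VaR = 2.326 × 5.414% = 12.593%; on $400,000,000 that is $50,372,000.

$50,400,000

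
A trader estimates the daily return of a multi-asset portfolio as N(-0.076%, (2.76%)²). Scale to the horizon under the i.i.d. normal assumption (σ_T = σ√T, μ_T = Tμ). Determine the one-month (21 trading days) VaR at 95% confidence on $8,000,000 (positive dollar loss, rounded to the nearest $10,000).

$1,790,000

At 95%, z = 1.645.
σ_{21d} = 2.76% × √21 = 12.648%; μ_{21d} = 21 × -0.076% = -1.596%.
VaR = −(-1.596%) + 1.645 × 12.648% = 22.402%.
On $8,000,000: 0.22402 × $8,000,000 = $1,792,160.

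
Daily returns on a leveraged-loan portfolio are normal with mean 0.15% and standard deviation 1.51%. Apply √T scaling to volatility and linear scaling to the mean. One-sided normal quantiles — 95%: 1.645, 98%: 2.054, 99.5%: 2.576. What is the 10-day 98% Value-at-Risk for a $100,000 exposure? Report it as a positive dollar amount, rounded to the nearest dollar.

$8,308

σ_{10d} = 1.51% × √10 = 4.775%; μ_{10d} = 10 × 0.15% = 1.500%.
VaR = −(1.500%) + 2.054 × 4.775% = 8.308%.
On $100,000: 0.08308 × $100,000 = $8,308.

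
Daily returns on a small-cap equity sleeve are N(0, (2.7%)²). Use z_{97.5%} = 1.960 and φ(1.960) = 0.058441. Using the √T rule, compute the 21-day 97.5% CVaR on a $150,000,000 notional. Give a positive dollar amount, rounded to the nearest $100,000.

σ_{21d} = 2.7% × √21 = 12.373%.
ES multiplier = φ(z)/(1−α) = 0.058441/0.025 = 2.338.
ES = 12.373% × 2.338 = 28.928%; on $150,000,000: $43,392,000.

$43,400,000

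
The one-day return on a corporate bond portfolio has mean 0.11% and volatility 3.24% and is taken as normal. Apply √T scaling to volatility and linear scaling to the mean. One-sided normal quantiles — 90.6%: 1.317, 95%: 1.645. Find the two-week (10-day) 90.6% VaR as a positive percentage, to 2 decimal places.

12.39%

σ_{10d} = 3.24% × √10 = 10.246%; μ_{10d} = 10 × 0.11% = 1.100%.
VaR = −(1.100%) + 1.317 × 10.246% = 12.394%.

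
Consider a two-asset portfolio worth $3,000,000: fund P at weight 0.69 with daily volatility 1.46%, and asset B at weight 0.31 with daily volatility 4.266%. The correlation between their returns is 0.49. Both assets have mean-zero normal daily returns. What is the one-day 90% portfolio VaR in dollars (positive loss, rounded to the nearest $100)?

σ_p² = 0.69²·1.46² + 0.31²·4.266² + 2·0.49·0.69·0.31·1.46·4.266 = 4.0694 (%²).
σ_p = √4.0694 = 2.017%.
At 90%, z = 1.282.
VaR = 1.282 × 2.017% = 2.586%; on $3,000,000 that is $77,580.

$77,600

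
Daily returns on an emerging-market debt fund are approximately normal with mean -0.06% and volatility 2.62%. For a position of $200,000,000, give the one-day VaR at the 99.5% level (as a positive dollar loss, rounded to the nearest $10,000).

$13,620,000

At 99.5% one-sided, z = 2.576.
VaR = −μ + z·σ = −(-0.06%) + 2.576 × 2.62% = 6.809%.
On $200,000,000: 0.06809 × $200,000,000 = $13,618,000.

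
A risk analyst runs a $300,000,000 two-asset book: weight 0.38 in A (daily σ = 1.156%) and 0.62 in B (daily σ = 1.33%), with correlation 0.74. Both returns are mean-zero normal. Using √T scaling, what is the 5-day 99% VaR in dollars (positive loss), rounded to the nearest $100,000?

$18,500,000

σ_p = √(0.38²·1.156² + 0.62²·1.33² + 2·0.74·0.38·0.62·1.156·1.33) = 1.187%.
σ_{5d} = 1.187% × √5 = 2.654%.
z(99%) = 2.326.
VaR = 2.326 × 2.654% = 6.173%; on $300,000,000 that is $18,519,000.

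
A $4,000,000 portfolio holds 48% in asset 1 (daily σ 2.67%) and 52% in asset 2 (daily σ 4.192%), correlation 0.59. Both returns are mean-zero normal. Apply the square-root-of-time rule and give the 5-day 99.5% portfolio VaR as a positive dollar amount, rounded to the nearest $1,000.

σ_p = √(0.48²·2.67² + 0.52²·4.192² + 2·0.59·0.48·0.52·2.67·4.192) = 3.113%.
σ_{5d} = 3.113% × √5 = 6.961%.
z(99.5%) = 2.576.
VaR = 2.576 × 6.961% = 17.932%; on $4,000,000 that is $717,280.

$717,000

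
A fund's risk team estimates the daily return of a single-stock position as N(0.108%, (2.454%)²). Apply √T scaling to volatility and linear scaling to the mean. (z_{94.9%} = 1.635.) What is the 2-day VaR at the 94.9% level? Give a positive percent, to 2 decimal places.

5.46%

σ_{2d} = 2.454% × √2 = 3.470%; μ_{2d} = 2 × 0.108% = 0.216%.
VaR = −(0.216%) + 1.635 × 3.470% = 5.457%.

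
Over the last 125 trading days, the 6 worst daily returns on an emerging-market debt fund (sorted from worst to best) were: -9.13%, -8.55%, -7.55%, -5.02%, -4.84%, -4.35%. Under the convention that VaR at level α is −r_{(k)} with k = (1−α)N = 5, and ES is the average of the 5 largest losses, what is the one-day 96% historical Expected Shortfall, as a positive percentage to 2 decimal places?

The 5 worst returns sum to -35.09%.
ES = −(-35.09%) / 5 = 7.018% ≈ 7.02%.

7.02%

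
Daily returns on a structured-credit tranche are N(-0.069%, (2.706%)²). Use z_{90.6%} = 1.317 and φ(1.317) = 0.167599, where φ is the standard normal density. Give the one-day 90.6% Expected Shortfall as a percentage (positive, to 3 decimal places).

Tail multiplier: φ(z)/(1−α) = 0.167599 / 0.094 = 1.783.
ES = −(-0.069%) + 2.706% × 1.783 = 4.894%.

4.894%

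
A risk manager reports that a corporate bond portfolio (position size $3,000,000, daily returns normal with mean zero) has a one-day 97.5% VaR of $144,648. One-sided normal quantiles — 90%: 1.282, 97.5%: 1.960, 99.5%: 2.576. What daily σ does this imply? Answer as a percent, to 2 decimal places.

2.46%

VaR as a fraction: $144,648 / $3,000,000 = 4.822%.
σ = VaR / z = 4.822% / 1.960 = 2.460%.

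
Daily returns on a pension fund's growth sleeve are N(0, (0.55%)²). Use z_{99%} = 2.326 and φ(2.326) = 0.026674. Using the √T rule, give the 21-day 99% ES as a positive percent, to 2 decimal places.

6.72%

σ_{21d} = 0.55% × √21 = 2.520%.
ES multiplier = φ(z)/(1−α) = 0.026674/0.01 = 2.667.
ES = 2.520% × 2.667 = 6.721%.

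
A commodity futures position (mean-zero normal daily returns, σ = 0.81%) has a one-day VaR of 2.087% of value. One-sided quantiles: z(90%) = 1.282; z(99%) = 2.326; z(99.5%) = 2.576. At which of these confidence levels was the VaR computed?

99.5%

Implied z = VaR/σ = 2.087 / 0.81 = 2.577.
This matches z(99.5%) = 2.576.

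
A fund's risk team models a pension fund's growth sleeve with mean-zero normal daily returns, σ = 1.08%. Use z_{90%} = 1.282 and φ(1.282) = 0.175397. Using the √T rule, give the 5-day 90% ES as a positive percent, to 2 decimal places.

σ_{5d} = 1.08% × √5 = 2.415%.
ES multiplier = φ(z)/(1−α) = 0.175397/0.1 = 1.754.
ES = 2.415% × 1.754 = 4.236%.

4.24%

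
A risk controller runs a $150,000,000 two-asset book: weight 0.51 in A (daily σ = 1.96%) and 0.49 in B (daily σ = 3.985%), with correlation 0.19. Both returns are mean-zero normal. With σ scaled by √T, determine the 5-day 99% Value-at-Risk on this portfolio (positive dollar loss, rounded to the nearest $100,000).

$18,400,000

σ_p = √(0.51²·1.96² + 0.49²·3.985² + 2·0.19·0.51·0.49·1.96·3.985) = 2.357%.
σ_{5d} = 2.357% × √5 = 5.270%.
z(99%) = 2.326.
VaR = 2.326 × 5.270% = 12.258%; on $150,000,000 that is $18,387,000.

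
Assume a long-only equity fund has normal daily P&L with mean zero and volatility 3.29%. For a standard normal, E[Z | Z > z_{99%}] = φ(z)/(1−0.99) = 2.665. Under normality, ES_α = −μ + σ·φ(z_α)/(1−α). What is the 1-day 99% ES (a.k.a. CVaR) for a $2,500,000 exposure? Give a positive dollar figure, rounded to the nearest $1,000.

$219,000

ES = 3.29% × 2.665 = 8.768%.
On $2,500,000: 0.08768 × $2,500,000 = $219,200.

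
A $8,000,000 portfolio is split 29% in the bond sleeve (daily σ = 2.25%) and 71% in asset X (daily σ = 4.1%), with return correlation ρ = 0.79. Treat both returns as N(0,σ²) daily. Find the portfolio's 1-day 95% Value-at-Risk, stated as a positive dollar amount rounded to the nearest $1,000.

σ_p² = 0.29²·2.25² + 0.71²·4.1² + 2·0.79·0.29·0.71·2.25·4.1 = 11.9008 (%²).
σ_p = √11.9008 = 3.450%.
At 95%, z = 1.645.
VaR = 1.645 × 3.450% = 5.675%; on $8,000,000 that is $454,000.

$454,000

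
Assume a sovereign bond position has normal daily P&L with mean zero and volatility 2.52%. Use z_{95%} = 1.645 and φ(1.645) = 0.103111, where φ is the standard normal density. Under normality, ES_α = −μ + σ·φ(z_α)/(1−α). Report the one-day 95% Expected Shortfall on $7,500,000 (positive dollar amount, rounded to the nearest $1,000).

$390,000

Tail multiplier: φ(z)/(1−α) = 0.103111 / 0.05 = 2.062.
ES = 2.52% × 2.062 = 5.196%.
On $7,500,000: 0.05196 × $7,500,000 = $389,700.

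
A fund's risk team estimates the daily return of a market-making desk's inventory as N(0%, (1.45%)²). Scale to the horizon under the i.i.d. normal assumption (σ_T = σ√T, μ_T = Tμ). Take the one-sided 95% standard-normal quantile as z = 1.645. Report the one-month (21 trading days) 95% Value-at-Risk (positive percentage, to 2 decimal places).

σ_{21d} = 1.45% × √21 = 6.645%.
VaR = 1.645 × 6.645% = 10.931%.

10.93%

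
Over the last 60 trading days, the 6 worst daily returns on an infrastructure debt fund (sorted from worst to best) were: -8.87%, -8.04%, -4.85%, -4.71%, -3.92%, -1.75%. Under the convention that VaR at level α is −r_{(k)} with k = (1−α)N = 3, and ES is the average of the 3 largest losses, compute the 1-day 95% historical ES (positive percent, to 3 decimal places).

The 3 worst returns sum to -21.76%.
ES = −(-21.76%) / 3 = 7.2533…% ≈ 7.253%.

7.253%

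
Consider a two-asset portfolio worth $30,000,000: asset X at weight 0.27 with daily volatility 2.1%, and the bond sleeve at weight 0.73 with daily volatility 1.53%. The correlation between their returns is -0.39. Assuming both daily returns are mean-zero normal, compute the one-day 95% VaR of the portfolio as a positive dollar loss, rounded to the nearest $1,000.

$512,000

σ_p² = 0.27²·2.1² + 0.73²·1.53² + 2·-0.39·0.27·0.73·2.1·1.53 = 1.0750 (%²).
σ_p = √1.0750 = 1.037%.
At 95%, z = 1.645.
VaR = 1.645 × 1.037% = 1.706%; on $30,000,000 that is $511,800.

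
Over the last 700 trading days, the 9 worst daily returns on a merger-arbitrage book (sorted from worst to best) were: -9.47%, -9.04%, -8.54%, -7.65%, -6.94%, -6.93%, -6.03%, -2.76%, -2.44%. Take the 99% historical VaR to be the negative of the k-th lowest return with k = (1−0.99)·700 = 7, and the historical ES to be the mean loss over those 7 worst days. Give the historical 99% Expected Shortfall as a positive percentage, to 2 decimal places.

7.80%

The 7 worst returns sum to -54.60%.
ES = −(-54.60%) / 7 = 7.8% ≈ 7.80%.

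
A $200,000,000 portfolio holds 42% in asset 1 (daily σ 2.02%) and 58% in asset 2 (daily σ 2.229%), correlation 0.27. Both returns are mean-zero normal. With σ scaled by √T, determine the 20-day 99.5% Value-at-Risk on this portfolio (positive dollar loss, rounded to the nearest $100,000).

$39,800,000

σ_p = √(0.42²·2.02² + 0.58²·2.229² + 2·0.27·0.42·0.58·2.02·2.229) = 1.727%.
σ_{20d} = 1.727% × √20 = 7.723%.
z(99.5%) = 2.576.
VaR = 2.576 × 7.723% = 19.894%; on $200,000,000 that is $39,788,000.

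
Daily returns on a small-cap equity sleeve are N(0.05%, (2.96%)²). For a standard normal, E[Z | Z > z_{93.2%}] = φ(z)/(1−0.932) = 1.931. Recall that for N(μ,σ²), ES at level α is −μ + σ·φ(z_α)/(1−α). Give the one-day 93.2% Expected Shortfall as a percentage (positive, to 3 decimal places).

5.666%

ES = −(0.05%) + 2.96% × 1.931 = 5.666%.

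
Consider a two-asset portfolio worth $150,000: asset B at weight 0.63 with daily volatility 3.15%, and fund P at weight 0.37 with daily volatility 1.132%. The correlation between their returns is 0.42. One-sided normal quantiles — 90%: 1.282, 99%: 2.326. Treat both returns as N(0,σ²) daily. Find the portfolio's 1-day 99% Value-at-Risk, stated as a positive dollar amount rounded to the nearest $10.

σ_p² = 0.63²·3.15² + 0.37²·1.132² + 2·0.42·0.63·0.37·3.15·1.132 = 4.8119 (%²).
σ_p = √4.8119 = 2.194%.
VaR = 2.326 × 2.194% = 5.103%; on $150,000 that is $7,654.

$7,650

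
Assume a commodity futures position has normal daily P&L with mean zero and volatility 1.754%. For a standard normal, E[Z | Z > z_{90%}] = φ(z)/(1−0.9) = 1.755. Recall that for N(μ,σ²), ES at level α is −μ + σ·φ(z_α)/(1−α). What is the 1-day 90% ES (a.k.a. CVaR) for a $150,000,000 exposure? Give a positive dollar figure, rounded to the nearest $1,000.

$4,617,000

ES = 1.754% × 1.755 = 3.078%.
On $150,000,000: 0.03078 × $150,000,000 = $4,617,000.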